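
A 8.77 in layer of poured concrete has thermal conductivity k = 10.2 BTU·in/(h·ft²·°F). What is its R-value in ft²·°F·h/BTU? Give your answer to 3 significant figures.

R = L/k = 8.77/10.2 = 0.8598 ft²·°F·h/BTU

0.860 ft²·°F·h/BTU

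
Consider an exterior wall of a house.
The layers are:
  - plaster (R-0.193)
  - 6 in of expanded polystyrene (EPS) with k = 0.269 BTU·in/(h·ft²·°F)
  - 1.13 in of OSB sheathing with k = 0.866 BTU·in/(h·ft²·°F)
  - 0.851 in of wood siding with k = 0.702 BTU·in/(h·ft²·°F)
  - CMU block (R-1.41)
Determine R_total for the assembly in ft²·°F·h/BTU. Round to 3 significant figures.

26.4 ft²·°F·h/BTU

6/0.269 = 22.3
1.13/0.866 = 1.305
0.851/0.702 = 1.212
R_total = 0.193 + 22.3 + 1.305 + 1.212 + 1.41 = 26.42 ft²·°F·h/BTU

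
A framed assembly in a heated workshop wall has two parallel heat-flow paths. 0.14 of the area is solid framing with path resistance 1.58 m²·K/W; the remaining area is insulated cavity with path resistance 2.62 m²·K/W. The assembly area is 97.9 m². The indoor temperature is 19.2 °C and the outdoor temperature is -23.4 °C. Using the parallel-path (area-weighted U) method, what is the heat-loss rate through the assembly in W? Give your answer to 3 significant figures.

U_eff = 0.86/2.62 + 0.14/1.58 = 0.3282 + 0.08861 = 0.4169
R_eff = 1/U_eff = 2.399 m²·K/W
Q = 97.9 × (19.2 − (-23.4)) / 2.399 = 1738 W

1740 W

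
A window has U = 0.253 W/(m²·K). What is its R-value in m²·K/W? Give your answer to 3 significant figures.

R = 1/U = 1/0.253 = 3.953

3.95 m²·K/W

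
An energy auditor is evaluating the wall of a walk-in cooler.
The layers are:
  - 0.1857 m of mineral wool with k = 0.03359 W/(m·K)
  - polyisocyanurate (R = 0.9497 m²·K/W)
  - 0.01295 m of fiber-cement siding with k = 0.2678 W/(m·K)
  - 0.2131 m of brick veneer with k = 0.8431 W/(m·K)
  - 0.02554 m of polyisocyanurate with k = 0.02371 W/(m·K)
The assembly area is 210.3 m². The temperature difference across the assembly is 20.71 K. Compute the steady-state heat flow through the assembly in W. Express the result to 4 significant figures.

0.1857/0.03359 = 5.5284
0.01295/0.2678 = 0.048357
0.2131/0.8431 = 0.25276
0.02554/0.02371 = 1.0772
R_total = 5.5284 + 0.9497 + 0.048357 + 0.25276 + 1.0772 = 7.8564 m²·K/W
Q = A·ΔT/R = 210.3 × 20.71 / 7.8564 = 554.36 W

554.4 W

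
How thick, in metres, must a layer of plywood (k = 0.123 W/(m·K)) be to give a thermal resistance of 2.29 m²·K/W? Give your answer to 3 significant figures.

0.282 m

L = R·k = 2.29 × 0.123 = 0.2817 m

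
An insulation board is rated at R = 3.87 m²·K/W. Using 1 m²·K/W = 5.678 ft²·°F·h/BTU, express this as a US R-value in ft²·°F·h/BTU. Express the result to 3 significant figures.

R_US = 3.87 × 5.678 = 21.97

22.0 ft²·°F·h/BTU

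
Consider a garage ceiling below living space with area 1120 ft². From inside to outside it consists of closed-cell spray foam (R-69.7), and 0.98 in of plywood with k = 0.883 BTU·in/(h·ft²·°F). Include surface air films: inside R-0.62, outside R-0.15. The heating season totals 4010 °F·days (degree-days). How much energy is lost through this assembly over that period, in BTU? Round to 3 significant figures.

1510000 BTU

0.98/0.883 = 1.11
R_total = 0.62 + 69.7 + 1.11 + 0.15 = 71.58 ft²·°F·h/BTU
E = A × HDD × 24 / R = 1120 × 4010 × 24 / 71.58 = 1506000 BTU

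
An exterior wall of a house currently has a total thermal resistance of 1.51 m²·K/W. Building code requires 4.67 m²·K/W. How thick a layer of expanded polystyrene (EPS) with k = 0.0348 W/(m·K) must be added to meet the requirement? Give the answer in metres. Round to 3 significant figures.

ΔR = 4.67 − 1.51 = 3.16 m²·K/W
L = ΔR × k = 3.16 × 0.0348 = 0.11 m

0.110 m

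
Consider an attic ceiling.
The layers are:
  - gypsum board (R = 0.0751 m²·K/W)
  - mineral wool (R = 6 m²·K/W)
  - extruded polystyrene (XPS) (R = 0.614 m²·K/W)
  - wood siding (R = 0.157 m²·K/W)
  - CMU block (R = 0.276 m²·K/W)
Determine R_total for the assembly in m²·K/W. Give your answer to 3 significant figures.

R_total = 0.0751 + 6 + 0.614 + 0.157 + 0.276 = 7.122 m²·K/W

7.12 m²·K/W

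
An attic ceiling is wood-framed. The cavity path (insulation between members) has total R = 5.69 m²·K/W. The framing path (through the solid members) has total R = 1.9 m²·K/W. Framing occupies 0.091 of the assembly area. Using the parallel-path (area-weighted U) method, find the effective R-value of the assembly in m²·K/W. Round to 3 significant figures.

4.82 m²·K/W

U_eff = 0.909/5.69 + 0.091/1.9 = 0.1598 + 0.04789 = 0.2076
R_eff = 1/U_eff = 4.816 m²·K/W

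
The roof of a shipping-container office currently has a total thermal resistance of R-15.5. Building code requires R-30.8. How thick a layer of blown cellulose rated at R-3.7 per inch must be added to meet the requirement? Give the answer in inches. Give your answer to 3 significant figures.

4.14 in

ΔR = 30.8 − 15.5 = 15.3 ft²·°F·h/BTU
L = ΔR / (R/in) = 15.3/3.7 = 4.135 in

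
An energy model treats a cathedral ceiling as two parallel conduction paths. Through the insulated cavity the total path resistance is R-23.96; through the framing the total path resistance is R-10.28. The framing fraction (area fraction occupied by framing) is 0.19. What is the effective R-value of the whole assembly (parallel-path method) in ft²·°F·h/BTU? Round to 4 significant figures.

19.12 ft²·°F·h/BTU

U_eff = 0.81/23.96 + 0.19/10.28 = 0.033806 + 0.018482 = 0.052289
R_eff = 1/U_eff = 19.125 ft²·°F·h/BTU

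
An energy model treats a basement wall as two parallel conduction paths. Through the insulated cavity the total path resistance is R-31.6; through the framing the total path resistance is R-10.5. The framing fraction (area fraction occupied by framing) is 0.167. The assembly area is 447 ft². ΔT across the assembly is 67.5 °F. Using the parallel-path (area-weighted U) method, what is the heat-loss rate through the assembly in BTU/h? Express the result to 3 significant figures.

U_eff = 0.833/31.6 + 0.167/10.5 = 0.02636 + 0.0159 = 0.04227
R_eff = 1/U_eff = 23.66 ft²·°F·h/BTU
Q = 447 × 67.5 / 23.66 = 1275 BTU/h

1280 BTU/h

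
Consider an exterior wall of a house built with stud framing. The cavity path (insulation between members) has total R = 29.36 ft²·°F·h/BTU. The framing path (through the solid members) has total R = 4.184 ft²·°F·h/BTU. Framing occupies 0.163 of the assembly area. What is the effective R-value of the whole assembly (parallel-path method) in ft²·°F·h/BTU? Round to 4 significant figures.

U_eff = 0.837/29.36 + 0.163/4.184 = 0.028508 + 0.038958 = 0.067466
R_eff = 1/U_eff = 14.822 ft²·°F·h/BTU

14.82 ft²·°F·h/BTU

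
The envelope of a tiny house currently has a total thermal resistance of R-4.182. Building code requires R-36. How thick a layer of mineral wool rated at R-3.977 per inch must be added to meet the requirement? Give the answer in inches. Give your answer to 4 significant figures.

8.001 in

ΔR = 36 − 4.182 = 31.818 ft²·°F·h/BTU
L = ΔR / (R/in) = 31.818/3.977 = 8.0005 in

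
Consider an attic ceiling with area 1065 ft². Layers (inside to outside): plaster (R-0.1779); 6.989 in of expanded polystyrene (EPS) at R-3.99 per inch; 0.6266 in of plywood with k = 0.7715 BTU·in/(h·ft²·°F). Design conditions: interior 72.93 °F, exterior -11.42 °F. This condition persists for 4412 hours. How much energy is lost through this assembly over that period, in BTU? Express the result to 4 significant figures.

13730000 BTU

6.989 × 3.99 = 27.886
0.6266/0.7715 = 0.81218
R_total = 0.1779 + 27.886 + 0.81218 = 28.876 ft²·°F·h/BTU
Q = 1065 × (72.93 − (-11.42)) / 28.876 = 3111 BTU/h
E = 3111 × 4412 = 13726000 BTU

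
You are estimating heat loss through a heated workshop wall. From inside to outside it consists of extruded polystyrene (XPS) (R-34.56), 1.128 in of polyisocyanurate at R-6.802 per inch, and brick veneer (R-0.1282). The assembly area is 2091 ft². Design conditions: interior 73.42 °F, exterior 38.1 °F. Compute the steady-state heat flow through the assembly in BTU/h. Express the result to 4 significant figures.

1743 BTU/h

1.128 × 6.802 = 7.6727
R_total = 34.56 + 7.6727 + 0.1282 = 42.361 ft²·°F·h/BTU
Q = A·ΔT/R = 2091 × (73.42 − 38.1) / 42.361 = 1743.5 BTU/h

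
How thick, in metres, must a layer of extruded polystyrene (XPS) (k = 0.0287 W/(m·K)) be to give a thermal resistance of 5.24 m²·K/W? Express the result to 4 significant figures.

0.1504 m

L = R·k = 5.24 × 0.0287 = 0.15039 m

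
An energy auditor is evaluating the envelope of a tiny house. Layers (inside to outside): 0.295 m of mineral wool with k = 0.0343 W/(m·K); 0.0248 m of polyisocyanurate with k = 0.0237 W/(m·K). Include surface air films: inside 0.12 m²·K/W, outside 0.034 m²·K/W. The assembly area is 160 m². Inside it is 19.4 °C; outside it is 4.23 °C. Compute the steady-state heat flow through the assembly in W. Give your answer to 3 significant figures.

248 W

0.295/0.0343 = 8.601
0.0248/0.0237 = 1.046
R_total = 0.12 + 8.601 + 1.046 + 0.034 = 9.801 m²·K/W
Q = A·ΔT/R = 160 × (19.4 − 4.23) / 9.801 = 247.6 W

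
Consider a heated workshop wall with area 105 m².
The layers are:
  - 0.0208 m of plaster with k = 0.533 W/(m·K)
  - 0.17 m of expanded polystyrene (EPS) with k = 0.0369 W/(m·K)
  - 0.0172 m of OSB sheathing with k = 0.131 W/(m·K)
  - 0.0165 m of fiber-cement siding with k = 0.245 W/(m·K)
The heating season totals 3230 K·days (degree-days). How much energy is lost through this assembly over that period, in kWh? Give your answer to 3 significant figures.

1680 kWh

0.0208/0.533 = 0.03902
0.17/0.0369 = 4.607
0.0172/0.131 = 0.1313
0.0165/0.245 = 0.06735
R_total = 0.03902 + 4.607 + 0.1313 + 0.06735 = 4.845 m²·K/W
E = A × HDD × 24 / R / 1000 = 105 × 3230 × 24 / 4.845 / 1000 = 1680 kWh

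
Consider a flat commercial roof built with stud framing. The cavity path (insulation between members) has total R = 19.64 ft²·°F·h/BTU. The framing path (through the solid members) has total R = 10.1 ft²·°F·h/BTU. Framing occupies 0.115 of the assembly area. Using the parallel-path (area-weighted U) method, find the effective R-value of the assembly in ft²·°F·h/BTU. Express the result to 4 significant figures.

U_eff = 0.885/19.64 + 0.115/10.1 = 0.045061 + 0.011386 = 0.056447
R_eff = 1/U_eff = 17.716 ft²·°F·h/BTU

17.72 ft²·°F·h/BTU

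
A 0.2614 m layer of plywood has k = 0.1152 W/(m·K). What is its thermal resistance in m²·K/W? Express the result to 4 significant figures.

2.269 m²·K/W

R = L/k = 0.2614/0.1152 = 2.2691 m²·K/W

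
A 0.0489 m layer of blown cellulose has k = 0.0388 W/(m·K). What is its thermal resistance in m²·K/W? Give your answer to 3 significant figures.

R = L/k = 0.0489/0.0388 = 1.26 m²·K/W

1.26 m²·K/W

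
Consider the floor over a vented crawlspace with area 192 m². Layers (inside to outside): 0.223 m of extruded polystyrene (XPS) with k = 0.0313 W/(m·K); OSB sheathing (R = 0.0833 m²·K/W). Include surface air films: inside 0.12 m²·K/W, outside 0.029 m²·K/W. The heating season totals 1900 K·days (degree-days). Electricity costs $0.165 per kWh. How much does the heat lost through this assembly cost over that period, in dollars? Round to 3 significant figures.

0.223/0.0313 = 7.125
R_total = 0.12 + 7.125 + 0.0833 + 0.029 = 7.357 m²·K/W
E = A × HDD × 24 / R / 1000 = 192 × 1900 × 24 / 7.357 / 1000 = 1190 kWh
Cost = 1190 × 0.165 = $196.4

196 dollars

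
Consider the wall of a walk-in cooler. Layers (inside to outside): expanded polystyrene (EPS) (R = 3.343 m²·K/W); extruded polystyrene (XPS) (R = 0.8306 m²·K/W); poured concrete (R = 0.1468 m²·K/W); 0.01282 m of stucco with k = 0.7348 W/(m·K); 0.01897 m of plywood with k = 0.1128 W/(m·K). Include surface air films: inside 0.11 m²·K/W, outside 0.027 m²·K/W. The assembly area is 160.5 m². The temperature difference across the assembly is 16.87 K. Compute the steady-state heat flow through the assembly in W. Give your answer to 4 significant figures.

0.01282/0.7348 = 0.017447
0.01897/0.1128 = 0.16817
R_total = 0.11 + 3.343 + 0.8306 + 0.1468 + 0.017447 + 0.16817 + 0.027 = 4.643 m²·K/W
Q = A·ΔT/R = 160.5 × 16.87 / 4.643 = 583.16 W

583.2 W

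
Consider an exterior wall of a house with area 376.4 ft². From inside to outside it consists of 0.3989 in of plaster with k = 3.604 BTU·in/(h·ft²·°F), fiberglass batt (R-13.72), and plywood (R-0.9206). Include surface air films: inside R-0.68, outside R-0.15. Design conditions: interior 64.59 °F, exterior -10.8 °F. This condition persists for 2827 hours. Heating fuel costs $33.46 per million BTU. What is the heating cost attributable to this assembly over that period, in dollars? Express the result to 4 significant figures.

0.3989/3.604 = 0.11068
R_total = 0.68 + 0.11068 + 13.72 + 0.9206 + 0.15 = 15.581 ft²·°F·h/BTU
Q = 376.4 × (64.59 − (-10.8)) / 15.581 = 1821.2 BTU/h
E = 1821.2 × 2827 = 5148600 BTU
Cost = 5148600/10⁶ × 33.46 = $172.27

172.3 dollars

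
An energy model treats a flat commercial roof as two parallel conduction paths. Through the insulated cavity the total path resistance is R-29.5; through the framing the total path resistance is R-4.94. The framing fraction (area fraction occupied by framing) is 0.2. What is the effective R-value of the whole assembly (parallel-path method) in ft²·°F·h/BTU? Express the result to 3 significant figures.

U_eff = 0.8/29.5 + 0.2/4.94 = 0.02712 + 0.04049 = 0.0676
R_eff = 1/U_eff = 14.79 ft²·°F·h/BTU

14.8 ft²·°F·h/BTU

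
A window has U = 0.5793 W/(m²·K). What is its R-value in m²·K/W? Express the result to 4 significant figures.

1.726 m²·K/W

R = 1/U = 1/0.5793 = 1.7262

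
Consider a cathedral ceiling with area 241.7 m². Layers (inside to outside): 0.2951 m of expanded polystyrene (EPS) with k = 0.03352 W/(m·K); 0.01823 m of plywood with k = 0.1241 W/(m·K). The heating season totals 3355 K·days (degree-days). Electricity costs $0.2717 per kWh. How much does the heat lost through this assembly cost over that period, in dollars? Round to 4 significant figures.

0.2951/0.03352 = 8.8037
0.01823/0.1241 = 0.1469
R_total = 8.8037 + 0.1469 = 8.9506 m²·K/W
E = A × HDD × 24 / R / 1000 = 241.7 × 3355 × 24 / 8.9506 / 1000 = 2174.3 kWh
Cost = 2174.3 × 0.2717 = $590.77

590.8 dollars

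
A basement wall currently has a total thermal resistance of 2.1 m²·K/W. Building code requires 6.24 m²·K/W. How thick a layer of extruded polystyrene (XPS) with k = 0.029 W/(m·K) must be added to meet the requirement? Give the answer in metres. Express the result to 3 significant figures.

ΔR = 6.24 − 2.1 = 4.14 m²·K/W
L = ΔR × k = 4.14 × 0.029 = 0.1201 m

0.120 m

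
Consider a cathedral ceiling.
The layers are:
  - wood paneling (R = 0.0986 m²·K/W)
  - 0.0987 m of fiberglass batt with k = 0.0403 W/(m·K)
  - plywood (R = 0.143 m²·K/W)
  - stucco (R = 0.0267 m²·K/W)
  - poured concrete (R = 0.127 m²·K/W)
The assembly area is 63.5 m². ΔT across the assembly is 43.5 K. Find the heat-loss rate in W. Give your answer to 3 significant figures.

971 W

0.0987/0.0403 = 2.449
R_total = 0.0986 + 2.449 + 0.143 + 0.0267 + 0.127 = 2.844 m²·K/W
Q = A·ΔT/R = 63.5 × 43.5 / 2.844 = 971.1 W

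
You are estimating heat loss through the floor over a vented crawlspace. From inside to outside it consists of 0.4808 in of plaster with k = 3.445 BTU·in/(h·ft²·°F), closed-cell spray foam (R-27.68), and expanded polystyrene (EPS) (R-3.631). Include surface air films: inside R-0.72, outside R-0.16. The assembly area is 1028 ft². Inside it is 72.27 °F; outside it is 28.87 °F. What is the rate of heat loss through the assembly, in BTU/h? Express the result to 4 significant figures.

1380 BTU/h

0.4808/3.445 = 0.13956
R_total = 0.72 + 0.13956 + 27.68 + 3.631 + 0.16 = 32.331 ft²·°F·h/BTU
Q = A·ΔT/R = 1028 × (72.27 − 28.87) / 32.331 = 1380 BTU/h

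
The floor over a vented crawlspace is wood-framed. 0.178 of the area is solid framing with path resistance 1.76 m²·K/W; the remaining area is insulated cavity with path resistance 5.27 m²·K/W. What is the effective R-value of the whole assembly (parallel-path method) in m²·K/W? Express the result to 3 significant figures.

U_eff = 0.822/5.27 + 0.178/1.76 = 0.156 + 0.1011 = 0.2571
R_eff = 1/U_eff = 3.889 m²·K/W

3.89 m²·K/W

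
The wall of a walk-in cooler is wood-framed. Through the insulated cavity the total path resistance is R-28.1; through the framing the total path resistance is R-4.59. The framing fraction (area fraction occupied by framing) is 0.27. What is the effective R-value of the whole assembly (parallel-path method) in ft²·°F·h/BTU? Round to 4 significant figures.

11.79 ft²·°F·h/BTU

U_eff = 0.73/28.1 + 0.27/4.59 = 0.025979 + 0.058824 = 0.084802
R_eff = 1/U_eff = 11.792 ft²·°F·h/BTU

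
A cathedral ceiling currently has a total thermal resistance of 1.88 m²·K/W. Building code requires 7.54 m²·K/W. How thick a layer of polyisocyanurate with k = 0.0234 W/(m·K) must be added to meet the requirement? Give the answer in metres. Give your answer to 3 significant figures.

ΔR = 7.54 − 1.88 = 5.66 m²·K/W
L = ΔR × k = 5.66 × 0.0234 = 0.1324 m

0.132 m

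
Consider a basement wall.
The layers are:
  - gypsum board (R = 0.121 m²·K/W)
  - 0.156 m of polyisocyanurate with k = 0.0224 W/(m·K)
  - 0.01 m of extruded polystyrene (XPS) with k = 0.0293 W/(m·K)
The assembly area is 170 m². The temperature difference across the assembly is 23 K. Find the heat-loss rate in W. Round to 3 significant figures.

526 W

0.156/0.0224 = 6.964
0.01/0.0293 = 0.3413
R_total = 0.121 + 6.964 + 0.3413 = 7.427 m²·K/W
Q = A·ΔT/R = 170 × 23 / 7.427 = 526.5 W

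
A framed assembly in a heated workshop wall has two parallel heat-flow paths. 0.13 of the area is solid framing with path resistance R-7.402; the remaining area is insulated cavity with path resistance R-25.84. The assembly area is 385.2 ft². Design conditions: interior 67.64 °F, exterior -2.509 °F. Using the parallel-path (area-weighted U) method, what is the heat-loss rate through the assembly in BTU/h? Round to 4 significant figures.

1384 BTU/h

U_eff = 0.87/25.84 + 0.13/7.402 = 0.033669 + 0.017563 = 0.051232
R_eff = 1/U_eff = 19.519 ft²·°F·h/BTU
Q = 385.2 × (67.64 − (-2.509)) / 19.519 = 1384.3 BTU/h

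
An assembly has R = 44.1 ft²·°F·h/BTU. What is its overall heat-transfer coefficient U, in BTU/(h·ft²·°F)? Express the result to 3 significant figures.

0.0227 BTU/(h·ft²·°F)

U = 1/R = 1/44.1 = 0.02268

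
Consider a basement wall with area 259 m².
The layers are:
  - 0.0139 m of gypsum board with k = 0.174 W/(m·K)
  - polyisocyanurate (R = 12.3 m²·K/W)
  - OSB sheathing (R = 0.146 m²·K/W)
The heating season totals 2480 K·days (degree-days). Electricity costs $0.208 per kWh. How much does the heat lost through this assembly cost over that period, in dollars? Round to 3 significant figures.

0.0139/0.174 = 0.07989
R_total = 0.07989 + 12.3 + 0.146 = 12.53 m²·K/W
E = A × HDD × 24 / R / 1000 = 259 × 2480 × 24 / 12.53 / 1000 = 1231 kWh
Cost = 1231 × 0.208 = $256

256 dollars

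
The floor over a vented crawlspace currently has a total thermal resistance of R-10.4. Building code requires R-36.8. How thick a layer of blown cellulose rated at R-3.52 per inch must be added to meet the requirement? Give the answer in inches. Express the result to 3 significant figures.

ΔR = 36.8 − 10.4 = 26.4 ft²·°F·h/BTU
L = ΔR / (R/in) = 26.4/3.52 = 7.5 in

7.50 in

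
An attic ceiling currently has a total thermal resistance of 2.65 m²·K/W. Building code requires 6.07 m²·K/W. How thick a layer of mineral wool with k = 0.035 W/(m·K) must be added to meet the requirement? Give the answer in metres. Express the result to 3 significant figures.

0.120 m

ΔR = 6.07 − 2.65 = 3.42 m²·K/W
L = ΔR × k = 3.42 × 0.035 = 0.1197 m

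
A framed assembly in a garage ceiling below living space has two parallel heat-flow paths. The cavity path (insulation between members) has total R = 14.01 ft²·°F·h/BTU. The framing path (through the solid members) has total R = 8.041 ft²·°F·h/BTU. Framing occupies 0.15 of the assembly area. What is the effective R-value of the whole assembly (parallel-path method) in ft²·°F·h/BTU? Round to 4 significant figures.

12.61 ft²·°F·h/BTU

U_eff = 0.85/14.01 + 0.15/8.041 = 0.060671 + 0.018654 = 0.079325
R_eff = 1/U_eff = 12.606 ft²·°F·h/BTU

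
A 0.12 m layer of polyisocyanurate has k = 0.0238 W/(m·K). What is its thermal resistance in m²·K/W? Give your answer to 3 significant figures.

5.04 m²·K/W

R = L/k = 0.12/0.0238 = 5.042 m²·K/W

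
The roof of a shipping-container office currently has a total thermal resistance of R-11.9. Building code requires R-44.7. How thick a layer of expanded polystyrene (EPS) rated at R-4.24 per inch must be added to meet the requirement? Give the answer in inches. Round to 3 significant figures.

ΔR = 44.7 − 11.9 = 32.8 ft²·°F·h/BTU
L = ΔR / (R/in) = 32.8/4.24 = 7.736 in

7.74 in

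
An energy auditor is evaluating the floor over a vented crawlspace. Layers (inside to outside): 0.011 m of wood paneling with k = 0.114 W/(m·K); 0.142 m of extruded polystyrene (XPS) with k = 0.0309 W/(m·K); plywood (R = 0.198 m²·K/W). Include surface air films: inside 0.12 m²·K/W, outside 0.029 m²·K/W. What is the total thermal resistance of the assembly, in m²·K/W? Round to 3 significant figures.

0.011/0.114 = 0.09649
0.142/0.0309 = 4.595
R_total = 0.12 + 0.09649 + 4.595 + 0.198 + 0.029 = 5.039 m²·K/W

5.04 m²·K/W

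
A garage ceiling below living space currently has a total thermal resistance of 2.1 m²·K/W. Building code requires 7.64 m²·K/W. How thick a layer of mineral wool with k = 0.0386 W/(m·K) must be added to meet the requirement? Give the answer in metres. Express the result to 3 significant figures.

0.214 m

ΔR = 7.64 − 2.1 = 5.54 m²·K/W
L = ΔR × k = 5.54 × 0.0386 = 0.2138 m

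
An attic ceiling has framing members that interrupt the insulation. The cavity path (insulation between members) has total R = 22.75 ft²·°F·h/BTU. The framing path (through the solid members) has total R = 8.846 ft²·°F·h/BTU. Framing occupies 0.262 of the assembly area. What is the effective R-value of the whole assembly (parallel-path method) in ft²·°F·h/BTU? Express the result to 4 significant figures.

16.11 ft²·°F·h/BTU

U_eff = 0.738/22.75 + 0.262/8.846 = 0.03244 + 0.029618 = 0.062057
R_eff = 1/U_eff = 16.114 ft²·°F·h/BTU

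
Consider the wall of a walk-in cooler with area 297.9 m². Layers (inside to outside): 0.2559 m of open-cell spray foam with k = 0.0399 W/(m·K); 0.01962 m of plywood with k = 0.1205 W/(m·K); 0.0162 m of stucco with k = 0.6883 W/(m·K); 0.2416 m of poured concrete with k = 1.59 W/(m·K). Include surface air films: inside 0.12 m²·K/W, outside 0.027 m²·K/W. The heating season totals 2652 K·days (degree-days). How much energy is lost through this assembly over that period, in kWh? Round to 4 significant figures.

2748 kWh

0.2559/0.0399 = 6.4135
0.01962/0.1205 = 0.16282
0.0162/0.6883 = 0.023536
0.2416/1.59 = 0.15195
R_total = 0.12 + 6.4135 + 0.16282 + 0.023536 + 0.15195 + 0.027 = 6.8988 m²·K/W
E = A × HDD × 24 / R / 1000 = 297.9 × 2652 × 24 / 6.8988 / 1000 = 2748.4 kWh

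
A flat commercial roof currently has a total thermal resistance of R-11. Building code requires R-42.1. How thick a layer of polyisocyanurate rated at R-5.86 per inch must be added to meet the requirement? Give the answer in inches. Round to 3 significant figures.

5.31 in

ΔR = 42.1 − 11 = 31.1 ft²·°F·h/BTU
L = ΔR / (R/in) = 31.1/5.86 = 5.307 in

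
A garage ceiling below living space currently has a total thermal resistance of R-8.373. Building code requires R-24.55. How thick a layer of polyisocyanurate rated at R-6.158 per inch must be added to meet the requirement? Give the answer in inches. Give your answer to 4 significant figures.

2.627 in

ΔR = 24.55 − 8.373 = 16.177 ft²·°F·h/BTU
L = ΔR / (R/in) = 16.177/6.158 = 2.627 in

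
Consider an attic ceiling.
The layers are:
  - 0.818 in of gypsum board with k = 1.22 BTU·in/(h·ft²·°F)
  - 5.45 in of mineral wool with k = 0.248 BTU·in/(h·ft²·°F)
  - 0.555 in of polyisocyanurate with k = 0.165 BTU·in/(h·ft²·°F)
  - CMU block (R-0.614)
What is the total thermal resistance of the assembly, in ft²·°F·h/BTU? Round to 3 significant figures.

26.6 ft²·°F·h/BTU

0.818/1.22 = 0.6705
5.45/0.248 = 21.98
0.555/0.165 = 3.364
R_total = 0.6705 + 21.98 + 3.364 + 0.614 = 26.62 ft²·°F·h/BTU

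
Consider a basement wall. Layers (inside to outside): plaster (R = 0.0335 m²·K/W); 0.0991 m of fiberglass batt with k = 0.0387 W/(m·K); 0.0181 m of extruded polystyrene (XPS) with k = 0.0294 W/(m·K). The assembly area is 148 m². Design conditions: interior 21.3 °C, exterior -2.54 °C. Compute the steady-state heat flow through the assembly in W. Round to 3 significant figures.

1100 W

0.0991/0.0387 = 2.561
0.0181/0.0294 = 0.6156
R_total = 0.0335 + 2.561 + 0.6156 = 3.21 m²·K/W
Q = A·ΔT/R = 148 × (21.3 − (-2.54)) / 3.21 = 1099 W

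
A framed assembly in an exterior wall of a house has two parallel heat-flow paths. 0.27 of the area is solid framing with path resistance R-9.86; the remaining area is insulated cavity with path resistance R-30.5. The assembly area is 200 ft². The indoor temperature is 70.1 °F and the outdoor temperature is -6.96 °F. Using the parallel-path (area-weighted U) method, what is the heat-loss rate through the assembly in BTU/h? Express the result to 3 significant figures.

791 BTU/h

U_eff = 0.73/30.5 + 0.27/9.86 = 0.02393 + 0.02738 = 0.05132
R_eff = 1/U_eff = 19.49 ft²·°F·h/BTU
Q = 200 × (70.1 − (-6.96)) / 19.49 = 790.9 BTU/h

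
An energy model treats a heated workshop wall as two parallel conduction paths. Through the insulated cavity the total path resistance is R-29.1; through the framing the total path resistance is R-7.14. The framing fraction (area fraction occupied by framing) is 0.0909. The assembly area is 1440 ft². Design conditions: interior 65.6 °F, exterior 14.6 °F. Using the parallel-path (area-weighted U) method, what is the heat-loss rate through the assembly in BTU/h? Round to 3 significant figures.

3230 BTU/h

U_eff = 0.9091/29.1 + 0.0909/7.14 = 0.03124 + 0.01273 = 0.04397
R_eff = 1/U_eff = 22.74 ft²·°F·h/BTU
Q = 1440 × (65.6 − 14.6) / 22.74 = 3229 BTU/h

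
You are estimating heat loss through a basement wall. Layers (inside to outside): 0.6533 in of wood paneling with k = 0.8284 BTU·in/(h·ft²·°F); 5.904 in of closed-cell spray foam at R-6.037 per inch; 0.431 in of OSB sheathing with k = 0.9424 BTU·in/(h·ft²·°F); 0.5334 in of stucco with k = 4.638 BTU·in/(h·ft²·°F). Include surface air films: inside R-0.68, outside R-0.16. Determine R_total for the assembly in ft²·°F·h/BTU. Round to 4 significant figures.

37.84 ft²·°F·h/BTU

0.6533/0.8284 = 0.78863
5.904 × 6.037 = 35.642
0.431/0.9424 = 0.45734
0.5334/4.638 = 0.11501
R_total = 0.68 + 0.78863 + 35.642 + 0.45734 + 0.11501 + 0.16 = 37.843 ft²·°F·h/BTU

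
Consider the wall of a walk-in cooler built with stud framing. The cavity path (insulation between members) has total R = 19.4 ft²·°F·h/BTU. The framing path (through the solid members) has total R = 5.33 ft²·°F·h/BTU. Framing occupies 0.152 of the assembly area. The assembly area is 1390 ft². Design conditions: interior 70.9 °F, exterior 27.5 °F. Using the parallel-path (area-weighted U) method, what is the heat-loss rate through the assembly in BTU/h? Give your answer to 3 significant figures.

4360 BTU/h

U_eff = 0.848/19.4 + 0.152/5.33 = 0.04371 + 0.02852 = 0.07223
R_eff = 1/U_eff = 13.84 ft²·°F·h/BTU
Q = 1390 × (70.9 − 27.5) / 13.84 = 4357 BTU/h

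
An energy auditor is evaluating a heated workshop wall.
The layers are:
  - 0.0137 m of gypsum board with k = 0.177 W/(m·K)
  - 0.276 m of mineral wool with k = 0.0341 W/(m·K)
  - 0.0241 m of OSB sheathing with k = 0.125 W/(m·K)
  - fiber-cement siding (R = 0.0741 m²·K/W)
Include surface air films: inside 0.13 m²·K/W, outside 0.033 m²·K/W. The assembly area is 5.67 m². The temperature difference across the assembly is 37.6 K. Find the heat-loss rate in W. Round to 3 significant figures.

0.0137/0.177 = 0.0774
0.276/0.0341 = 8.094
0.0241/0.125 = 0.1928
R_total = 0.13 + 0.0774 + 8.094 + 0.1928 + 0.0741 + 0.033 = 8.601 m²·K/W
Q = A·ΔT/R = 5.67 × 37.6 / 8.601 = 24.79 W

24.8 W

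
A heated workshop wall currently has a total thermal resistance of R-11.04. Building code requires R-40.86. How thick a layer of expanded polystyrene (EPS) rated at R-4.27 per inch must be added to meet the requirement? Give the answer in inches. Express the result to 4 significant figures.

ΔR = 40.86 − 11.04 = 29.82 ft²·°F·h/BTU
L = ΔR / (R/in) = 29.82/4.27 = 6.9836 in

6.984 in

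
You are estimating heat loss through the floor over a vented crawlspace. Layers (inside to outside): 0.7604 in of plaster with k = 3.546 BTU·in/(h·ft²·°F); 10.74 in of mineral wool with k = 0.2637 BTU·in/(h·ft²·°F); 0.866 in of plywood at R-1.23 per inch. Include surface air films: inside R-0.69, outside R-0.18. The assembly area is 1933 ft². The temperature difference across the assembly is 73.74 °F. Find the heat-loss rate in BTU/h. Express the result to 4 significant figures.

3324 BTU/h

0.7604/3.546 = 0.21444
10.74/0.2637 = 40.728
0.866 × 1.23 = 1.0652
R_total = 0.69 + 0.21444 + 40.728 + 1.0652 + 0.18 = 42.878 ft²·°F·h/BTU
Q = A·ΔT/R = 1933 × 73.74 / 42.878 = 3324.3 BTU/h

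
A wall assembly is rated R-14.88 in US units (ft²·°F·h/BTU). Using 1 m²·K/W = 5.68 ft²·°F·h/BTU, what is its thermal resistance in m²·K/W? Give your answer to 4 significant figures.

R_SI = 14.88/5.68 = 2.6197

2.620 m²·K/W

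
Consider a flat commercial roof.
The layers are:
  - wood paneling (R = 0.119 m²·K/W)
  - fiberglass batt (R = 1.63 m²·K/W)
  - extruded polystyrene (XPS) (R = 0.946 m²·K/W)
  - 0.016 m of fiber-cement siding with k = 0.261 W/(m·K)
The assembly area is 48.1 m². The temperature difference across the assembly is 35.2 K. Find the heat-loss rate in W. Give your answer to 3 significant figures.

0.016/0.261 = 0.0613
R_total = 0.119 + 1.63 + 0.946 + 0.0613 = 2.756 m²·K/W
Q = A·ΔT/R = 48.1 × 35.2 / 2.756 = 614.3 W

614 W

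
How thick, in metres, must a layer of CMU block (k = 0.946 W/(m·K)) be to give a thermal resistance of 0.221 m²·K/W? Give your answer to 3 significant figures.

0.209 m

L = R·k = 0.221 × 0.946 = 0.2091 m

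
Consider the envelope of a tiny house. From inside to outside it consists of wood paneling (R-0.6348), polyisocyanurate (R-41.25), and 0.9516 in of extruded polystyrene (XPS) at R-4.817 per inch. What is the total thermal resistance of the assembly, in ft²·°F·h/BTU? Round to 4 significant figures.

46.47 ft²·°F·h/BTU

0.9516 × 4.817 = 4.5839
R_total = 0.6348 + 41.25 + 4.5839 = 46.469 ft²·°F·h/BTU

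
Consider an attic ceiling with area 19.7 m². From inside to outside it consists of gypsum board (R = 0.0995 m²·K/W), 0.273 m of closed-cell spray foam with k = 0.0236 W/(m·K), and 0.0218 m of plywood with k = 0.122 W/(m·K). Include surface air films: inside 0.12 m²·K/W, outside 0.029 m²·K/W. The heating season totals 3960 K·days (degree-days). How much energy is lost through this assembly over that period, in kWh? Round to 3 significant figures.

156 kWh

0.273/0.0236 = 11.57
0.0218/0.122 = 0.1787
R_total = 0.12 + 0.0995 + 11.57 + 0.1787 + 0.029 = 11.99 m²·K/W
E = A × HDD × 24 / R / 1000 = 19.7 × 3960 × 24 / 11.99 / 1000 = 156.1 kWh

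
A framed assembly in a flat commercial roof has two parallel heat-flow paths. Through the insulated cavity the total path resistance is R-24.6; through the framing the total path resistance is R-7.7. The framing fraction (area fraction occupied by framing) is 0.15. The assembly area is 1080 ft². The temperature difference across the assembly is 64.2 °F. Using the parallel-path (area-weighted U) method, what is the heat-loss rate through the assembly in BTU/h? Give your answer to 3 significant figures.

U_eff = 0.85/24.6 + 0.15/7.7 = 0.03455 + 0.01948 = 0.05403
R_eff = 1/U_eff = 18.51 ft²·°F·h/BTU
Q = 1080 × 64.2 / 18.51 = 3746 BTU/h

3750 BTU/h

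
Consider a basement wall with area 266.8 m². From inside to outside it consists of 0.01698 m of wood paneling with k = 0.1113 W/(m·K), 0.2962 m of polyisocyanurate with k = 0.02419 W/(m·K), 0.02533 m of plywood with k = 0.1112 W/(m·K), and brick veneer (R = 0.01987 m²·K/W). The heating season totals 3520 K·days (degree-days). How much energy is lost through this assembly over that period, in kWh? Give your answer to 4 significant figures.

0.01698/0.1113 = 0.15256
0.2962/0.02419 = 12.245
0.02533/0.1112 = 0.22779
R_total = 0.15256 + 12.245 + 0.22779 + 0.01987 = 12.645 m²·K/W
E = A × HDD × 24 / R / 1000 = 266.8 × 3520 × 24 / 12.645 / 1000 = 1782.5 kWh

1782 kWh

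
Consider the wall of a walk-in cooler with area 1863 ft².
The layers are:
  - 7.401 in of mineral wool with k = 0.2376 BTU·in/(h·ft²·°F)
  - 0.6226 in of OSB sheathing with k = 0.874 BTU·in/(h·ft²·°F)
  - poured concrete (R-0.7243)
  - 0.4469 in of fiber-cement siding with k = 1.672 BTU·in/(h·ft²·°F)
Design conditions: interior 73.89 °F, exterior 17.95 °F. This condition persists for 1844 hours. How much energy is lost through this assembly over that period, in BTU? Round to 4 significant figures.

5850000 BTU

7.401/0.2376 = 31.149
0.6226/0.874 = 0.71236
0.4469/1.672 = 0.26728
R_total = 31.149 + 0.71236 + 0.7243 + 0.26728 = 32.853 ft²·°F·h/BTU
Q = 1863 × (73.89 − 17.95) / 32.853 = 3172.2 BTU/h
E = 3172.2 × 1844 = 5849500 BTU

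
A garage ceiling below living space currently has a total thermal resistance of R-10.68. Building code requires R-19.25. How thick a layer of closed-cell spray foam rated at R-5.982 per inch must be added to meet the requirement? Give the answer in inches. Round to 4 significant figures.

1.433 in

ΔR = 19.25 − 10.68 = 8.57 ft²·°F·h/BTU
L = ΔR / (R/in) = 8.57/5.982 = 1.4326 in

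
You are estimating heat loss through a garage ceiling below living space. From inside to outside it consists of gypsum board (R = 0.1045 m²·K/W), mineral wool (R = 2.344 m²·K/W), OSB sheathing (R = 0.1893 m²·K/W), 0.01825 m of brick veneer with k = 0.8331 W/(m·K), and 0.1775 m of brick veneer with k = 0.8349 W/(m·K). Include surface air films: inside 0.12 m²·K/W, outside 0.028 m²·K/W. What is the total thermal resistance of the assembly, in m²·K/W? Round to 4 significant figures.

0.01825/0.8331 = 0.021906
0.1775/0.8349 = 0.2126
R_total = 0.12 + 0.1045 + 2.344 + 0.1893 + 0.021906 + 0.2126 + 0.028 = 3.0203 m²·K/W

3.020 m²·K/W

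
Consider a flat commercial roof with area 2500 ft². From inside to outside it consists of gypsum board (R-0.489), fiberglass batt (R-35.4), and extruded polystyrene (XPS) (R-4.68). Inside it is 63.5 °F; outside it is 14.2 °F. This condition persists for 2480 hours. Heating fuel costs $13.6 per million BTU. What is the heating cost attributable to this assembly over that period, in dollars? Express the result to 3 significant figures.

R_total = 0.489 + 35.4 + 4.68 = 40.57 ft²·°F·h/BTU
Q = 2500 × (63.5 − 14.2) / 40.57 = 3038 BTU/h
E = 3038 × 2480 = 7534000 BTU
Cost = 7534000/10⁶ × 13.6 = $102.5

102 dollars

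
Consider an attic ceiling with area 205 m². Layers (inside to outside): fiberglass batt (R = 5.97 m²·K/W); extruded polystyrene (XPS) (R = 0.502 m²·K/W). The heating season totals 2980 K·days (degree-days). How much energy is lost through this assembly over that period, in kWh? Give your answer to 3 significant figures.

2270 kWh

R_total = 5.97 + 0.502 = 6.472 m²·K/W
E = A × HDD × 24 / R / 1000 = 205 × 2980 × 24 / 6.472 / 1000 = 2265 kWh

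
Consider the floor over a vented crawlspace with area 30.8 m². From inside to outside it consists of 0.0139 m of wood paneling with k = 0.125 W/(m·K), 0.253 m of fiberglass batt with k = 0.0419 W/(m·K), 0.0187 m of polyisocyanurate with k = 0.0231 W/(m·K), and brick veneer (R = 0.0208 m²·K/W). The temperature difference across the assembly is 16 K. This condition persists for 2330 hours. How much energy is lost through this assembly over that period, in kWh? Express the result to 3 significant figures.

165 kWh

0.0139/0.125 = 0.1112
0.253/0.0419 = 6.038
0.0187/0.0231 = 0.8095
R_total = 0.1112 + 6.038 + 0.8095 + 0.0208 = 6.98 m²·K/W
Q = 30.8 × 16 / 6.98 = 70.6 W
E = 70.6 W × 2330 h / 1000 = 164.5 kWh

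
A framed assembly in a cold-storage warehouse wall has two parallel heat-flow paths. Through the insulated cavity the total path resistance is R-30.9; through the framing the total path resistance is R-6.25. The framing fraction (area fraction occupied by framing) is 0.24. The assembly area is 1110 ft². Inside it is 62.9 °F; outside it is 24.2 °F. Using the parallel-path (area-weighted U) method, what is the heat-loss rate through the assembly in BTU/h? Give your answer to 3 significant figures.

U_eff = 0.76/30.9 + 0.24/6.25 = 0.0246 + 0.0384 = 0.063
R_eff = 1/U_eff = 15.87 ft²·°F·h/BTU
Q = 1110 × (62.9 − 24.2) / 15.87 = 2706 BTU/h

2710 BTU/h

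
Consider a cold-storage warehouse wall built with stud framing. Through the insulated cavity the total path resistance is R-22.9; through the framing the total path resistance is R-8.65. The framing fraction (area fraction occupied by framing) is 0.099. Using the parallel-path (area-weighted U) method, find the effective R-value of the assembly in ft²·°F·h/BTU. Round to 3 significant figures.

U_eff = 0.901/22.9 + 0.099/8.65 = 0.03934 + 0.01145 = 0.05079
R_eff = 1/U_eff = 19.69 ft²·°F·h/BTU

19.7 ft²·°F·h/BTU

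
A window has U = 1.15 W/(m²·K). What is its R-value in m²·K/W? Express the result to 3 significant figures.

R = 1/U = 1/1.15 = 0.8696

0.870 m²·K/W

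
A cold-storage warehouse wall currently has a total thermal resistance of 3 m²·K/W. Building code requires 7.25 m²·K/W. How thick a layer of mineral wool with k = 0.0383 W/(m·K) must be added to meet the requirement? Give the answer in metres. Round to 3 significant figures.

0.163 m

ΔR = 7.25 − 3 = 4.25 m²·K/W
L = ΔR × k = 4.25 × 0.0383 = 0.1628 m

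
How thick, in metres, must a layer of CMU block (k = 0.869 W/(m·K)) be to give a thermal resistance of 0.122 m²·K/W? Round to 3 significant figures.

L = R·k = 0.122 × 0.869 = 0.106 m

0.106 m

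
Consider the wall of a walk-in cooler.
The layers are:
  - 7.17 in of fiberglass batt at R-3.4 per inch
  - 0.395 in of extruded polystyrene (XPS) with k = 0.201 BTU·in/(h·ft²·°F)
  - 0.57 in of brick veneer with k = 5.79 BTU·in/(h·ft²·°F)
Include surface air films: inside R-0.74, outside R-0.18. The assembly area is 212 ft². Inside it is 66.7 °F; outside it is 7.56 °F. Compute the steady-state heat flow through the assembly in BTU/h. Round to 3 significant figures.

458 BTU/h

7.17 × 3.4 = 24.38
0.395/0.201 = 1.965
0.57/5.79 = 0.09845
R_total = 0.74 + 24.38 + 1.965 + 0.09845 + 0.18 = 27.36 ft²·°F·h/BTU
Q = A·ΔT/R = 212 × (66.7 − 7.56) / 27.36 = 458.2 BTU/h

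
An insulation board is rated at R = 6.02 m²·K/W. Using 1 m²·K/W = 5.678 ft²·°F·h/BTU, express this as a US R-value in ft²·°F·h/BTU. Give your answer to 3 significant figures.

34.2 ft²·°F·h/BTU

R_US = 6.02 × 5.678 = 34.18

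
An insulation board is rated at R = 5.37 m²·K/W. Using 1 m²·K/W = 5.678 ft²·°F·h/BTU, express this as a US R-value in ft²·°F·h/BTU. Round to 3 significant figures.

R_US = 5.37 × 5.678 = 30.49

30.5 ft²·°F·h/BTU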